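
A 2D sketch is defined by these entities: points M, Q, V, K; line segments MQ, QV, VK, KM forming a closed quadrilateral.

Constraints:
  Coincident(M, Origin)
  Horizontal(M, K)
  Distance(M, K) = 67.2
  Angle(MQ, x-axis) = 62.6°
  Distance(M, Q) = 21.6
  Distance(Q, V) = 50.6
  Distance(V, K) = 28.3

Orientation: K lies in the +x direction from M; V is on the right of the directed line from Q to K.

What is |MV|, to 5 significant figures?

48.150

M is at the origin; MK is horizontal with |MK| = 67.2 and K in +x, so K = (67.2, 0). MQ runs at 62.6° with |MQ| = 21.6, so Q = (9.9403, 19.177). V is determined by |QV| = 50.6 and |VK| = 28.3 together: it lies at the intersection of circle(Q, 50.6) and circle(K, 28.3). With |QK| = 60.386, the foot of the radical line on QK is 44.761 from Q and the perpendicular offset is √(50.6² − 44.761²) = 23.596. Taking the right-of-QK solution: V = (44.891, -17.413).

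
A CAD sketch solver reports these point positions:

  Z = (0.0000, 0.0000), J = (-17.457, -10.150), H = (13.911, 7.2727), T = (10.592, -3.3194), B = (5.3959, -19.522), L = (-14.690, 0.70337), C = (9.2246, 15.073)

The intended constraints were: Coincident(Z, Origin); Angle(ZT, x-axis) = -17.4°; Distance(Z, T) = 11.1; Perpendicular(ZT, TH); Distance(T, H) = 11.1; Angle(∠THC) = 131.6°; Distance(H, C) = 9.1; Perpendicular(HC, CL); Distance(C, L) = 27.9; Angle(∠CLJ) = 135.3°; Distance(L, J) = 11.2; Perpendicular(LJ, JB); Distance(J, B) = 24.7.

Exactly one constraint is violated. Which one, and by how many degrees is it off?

Perpendicular(LJ, JB) — off by 8.00°.

Z = (0.00, 0.00) ✓; ZT at -17.40° ✓; |ZT| = 11.10 ✓; ∠(ZT, TH) = 90.00° ✓; |TH| = 11.10 ✓; ∠THC = 131.6° ✓; |HC| = 9.100 ✓; ∠(HC, CL) = 90.00° ✓; |CL| = 27.90 ✓; ∠CLJ = 135.3° ✓; |LJ| = 11.20 ✓; ∠(LJ, JB) = 82.00° ✗; |JB| = 24.70 ✓.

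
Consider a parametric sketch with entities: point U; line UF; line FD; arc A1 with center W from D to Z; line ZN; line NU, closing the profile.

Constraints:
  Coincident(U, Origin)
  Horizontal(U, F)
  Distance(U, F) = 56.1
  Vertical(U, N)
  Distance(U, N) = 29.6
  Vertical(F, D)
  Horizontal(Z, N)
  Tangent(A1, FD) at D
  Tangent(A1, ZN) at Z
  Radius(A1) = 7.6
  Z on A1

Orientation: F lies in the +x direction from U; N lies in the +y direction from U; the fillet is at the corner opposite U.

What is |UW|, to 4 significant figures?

53.26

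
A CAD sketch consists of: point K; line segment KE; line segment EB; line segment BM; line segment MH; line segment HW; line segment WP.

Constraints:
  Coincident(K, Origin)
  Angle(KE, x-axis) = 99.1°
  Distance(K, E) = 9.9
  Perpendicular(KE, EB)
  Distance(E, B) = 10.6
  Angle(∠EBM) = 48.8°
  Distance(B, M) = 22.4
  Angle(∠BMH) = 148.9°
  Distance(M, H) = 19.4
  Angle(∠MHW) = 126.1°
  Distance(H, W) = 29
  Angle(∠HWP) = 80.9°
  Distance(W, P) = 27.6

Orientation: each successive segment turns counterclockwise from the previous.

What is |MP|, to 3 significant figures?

37.9

K is at the origin; KE runs at 99.1° with length 9.9, so E = (-1.57, 9.78). KE is perpendicular to EB, so EB runs at -171°; with |EB| = 10.6, B = (-12.0, 8.10). ∠EBM = 48.8° gives BM at -39.7° from the x-axis; with |BM| = 22.4, M = (5.20, -6.21). ∠BMH = 148.9° gives MH at -8.60° from the x-axis; with |MH| = 19.4, H = (24.4, -9.11). ∠MHW = 126.1° gives HW at 45.3° from the x-axis; with |HW| = 29.0, W = (44.8, 11.5). ∠HWP = 80.9° gives WP at 144° from the x-axis; with |WP| = 27.6, P = (22.3, 27.6). Then |MP| = |P − M| = 37.9.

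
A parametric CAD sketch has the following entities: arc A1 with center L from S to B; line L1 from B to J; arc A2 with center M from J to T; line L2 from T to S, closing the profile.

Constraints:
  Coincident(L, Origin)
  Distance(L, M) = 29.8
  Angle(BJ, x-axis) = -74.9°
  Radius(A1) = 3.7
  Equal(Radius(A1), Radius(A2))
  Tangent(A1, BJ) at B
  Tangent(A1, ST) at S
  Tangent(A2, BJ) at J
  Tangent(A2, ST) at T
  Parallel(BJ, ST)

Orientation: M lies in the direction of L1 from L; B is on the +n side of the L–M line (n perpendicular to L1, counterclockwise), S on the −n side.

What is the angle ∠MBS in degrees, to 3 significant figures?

82.9°

L is at the origin and M lies 29.8 along u from L, so M = 29.8·u = (7.76, -28.8). Tangency of A1 to both parallel lines with radius 3.7 puts B and S at L ± 3.7·n: B = (3.57, 0.964), S = (-3.57, -0.964). Then cos ∠MBS = BM·BS / (|BM||BS|), giving 82.9°.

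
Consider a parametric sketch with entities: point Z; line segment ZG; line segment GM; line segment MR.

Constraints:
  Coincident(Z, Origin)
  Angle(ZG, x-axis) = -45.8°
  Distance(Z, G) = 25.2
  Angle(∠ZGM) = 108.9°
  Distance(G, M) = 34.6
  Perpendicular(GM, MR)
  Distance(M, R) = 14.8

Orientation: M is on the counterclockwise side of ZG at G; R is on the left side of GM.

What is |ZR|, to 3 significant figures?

43.7

∠ZGM = 108.9°, so GM runs at -45.8° + (180° − 108.9°) = 25.3° from the x-axis; with |GM| = 34.6, M = G + 34.6·(cos 25.3°, sin 25.3°) = (48.8, -3.28). GM is perpendicular to MR; with |MR| = 14.8 on the left of GM, R = M + 14.8·(-0.427, 0.904) = (42.5, 10.1). Then |ZR| = |R − Z| = 43.7.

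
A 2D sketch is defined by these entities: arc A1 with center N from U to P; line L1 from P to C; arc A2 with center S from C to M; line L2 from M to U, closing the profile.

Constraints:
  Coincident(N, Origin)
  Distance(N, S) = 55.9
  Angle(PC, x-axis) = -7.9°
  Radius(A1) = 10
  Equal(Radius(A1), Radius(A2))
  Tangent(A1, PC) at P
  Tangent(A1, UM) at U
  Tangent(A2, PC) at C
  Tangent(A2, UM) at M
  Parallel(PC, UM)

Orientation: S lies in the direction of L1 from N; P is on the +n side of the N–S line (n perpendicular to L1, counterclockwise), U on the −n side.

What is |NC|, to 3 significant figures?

56.8

The slot axis is L1's direction at -7.9°, so u = (cos -7.9°, sin -7.9°) = (0.991, -0.137) and n = (−sin -7.9°, cos -7.9°) = (0.137, 0.991). N is at the origin and S lies 55.9 along u from N, so S = 55.9·u = (55.4, -7.68). Tangency of A1 to both parallel lines with radius 10.0 puts P and U at N ± 10.0·n: P = (1.37, 9.91), U = (-1.37, -9.91). Equal radii place C and M the same way about S: C = S + 10.0·n = (56.7, 2.22), M = S − 10.0·n = (54.0, -17.6). Then |NC| = |C − N| = 56.8.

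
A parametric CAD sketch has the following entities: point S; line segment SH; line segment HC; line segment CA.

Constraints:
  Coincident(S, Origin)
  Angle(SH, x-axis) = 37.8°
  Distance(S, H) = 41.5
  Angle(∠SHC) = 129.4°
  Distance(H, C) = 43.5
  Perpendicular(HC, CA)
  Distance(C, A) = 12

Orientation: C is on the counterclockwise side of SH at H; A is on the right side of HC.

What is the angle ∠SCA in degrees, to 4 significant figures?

114.7°

S is at the origin; SH runs at 37.8° with length 41.5, so H = 41.5·(cos 37.8°, sin 37.8°) = (32.79, 25.44). ∠SHC = 129.4°, so HC runs at 37.8° + (180° − 129.4°) = 88.40° from the x-axis; with |HC| = 43.5, C = H + 43.5·(cos 88.40°, sin 88.40°) = (34.01, 68.92). HC ⟂ CA; with |CA| = 12.0 on the right of HC, A = C + 12.0·(0.9996, -0.02792) = (46.00, 68.58). Then cos ∠SCA = CS·CA / (|CS||CA|), giving 114.7°.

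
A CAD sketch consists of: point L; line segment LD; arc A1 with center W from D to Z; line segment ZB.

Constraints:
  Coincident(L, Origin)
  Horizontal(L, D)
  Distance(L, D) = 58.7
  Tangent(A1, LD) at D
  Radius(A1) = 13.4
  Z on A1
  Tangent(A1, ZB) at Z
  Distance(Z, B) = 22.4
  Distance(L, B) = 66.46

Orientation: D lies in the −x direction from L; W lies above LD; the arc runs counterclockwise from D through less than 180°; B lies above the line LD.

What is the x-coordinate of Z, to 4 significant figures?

-46.11

Checks: |WZ| = 13.40 ✓; ∠(WZ, ZB) = 90.00° ✓; |ZB| = 22.40 ✓; |LB| = 66.46 ✓.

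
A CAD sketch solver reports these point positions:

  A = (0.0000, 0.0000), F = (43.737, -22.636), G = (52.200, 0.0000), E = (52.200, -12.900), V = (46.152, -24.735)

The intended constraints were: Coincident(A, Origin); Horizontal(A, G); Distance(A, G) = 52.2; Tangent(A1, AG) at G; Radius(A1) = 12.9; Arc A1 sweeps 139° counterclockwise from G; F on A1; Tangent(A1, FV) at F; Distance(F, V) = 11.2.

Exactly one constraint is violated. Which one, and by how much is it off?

Distance(F, V) = 11.2 — off by 8.00.

A = (0.00, 0.00) ✓; A.y = 0.00, G.y = 0.00 ✓; |AG| = 52.20 ✓; ∠(EG, GA) = 90.00° ✓; |EG| = 12.90 ✓; bearing(E→F) − bearing(E→G) = 139.0° ✓; |EF| = 12.90 ✓; ∠(EF, FV) = 90.00° ✓; |FV| = 3.200 ✗.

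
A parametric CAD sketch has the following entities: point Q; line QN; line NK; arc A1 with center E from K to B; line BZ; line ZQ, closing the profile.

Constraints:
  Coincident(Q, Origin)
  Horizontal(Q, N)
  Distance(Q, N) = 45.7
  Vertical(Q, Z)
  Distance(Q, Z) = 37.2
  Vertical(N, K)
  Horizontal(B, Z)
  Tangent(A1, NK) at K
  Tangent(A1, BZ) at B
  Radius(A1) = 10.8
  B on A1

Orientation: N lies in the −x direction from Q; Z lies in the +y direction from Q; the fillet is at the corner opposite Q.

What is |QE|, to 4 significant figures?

43.76

Q is at the origin; Q and N share the same y with |QN| = 45.7 and N on the −x side, so N = (-45.70, 0.000). QZ is vertical with |QZ| = 37.2 and Z on the +y side, so Z = (0.000, 37.20). The virtual corner opposite Q is at (-45.70, 37.20). Tangency of A1 to NK means the radius EK is perpendicular to NK and since A1 is tangent to BZ there, EB ⟂ BZ, with radius 10.8, so the center E sits 10.8 in from both sides at E = (-34.90, 26.40). Then |QE| = |E − Q| = 43.76.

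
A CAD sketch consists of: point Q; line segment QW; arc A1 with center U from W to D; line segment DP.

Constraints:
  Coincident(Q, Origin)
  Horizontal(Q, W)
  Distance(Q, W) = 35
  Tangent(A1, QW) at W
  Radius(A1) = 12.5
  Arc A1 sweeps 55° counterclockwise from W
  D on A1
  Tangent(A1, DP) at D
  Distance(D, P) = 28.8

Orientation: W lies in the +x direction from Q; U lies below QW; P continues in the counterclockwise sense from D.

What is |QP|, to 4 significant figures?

30.07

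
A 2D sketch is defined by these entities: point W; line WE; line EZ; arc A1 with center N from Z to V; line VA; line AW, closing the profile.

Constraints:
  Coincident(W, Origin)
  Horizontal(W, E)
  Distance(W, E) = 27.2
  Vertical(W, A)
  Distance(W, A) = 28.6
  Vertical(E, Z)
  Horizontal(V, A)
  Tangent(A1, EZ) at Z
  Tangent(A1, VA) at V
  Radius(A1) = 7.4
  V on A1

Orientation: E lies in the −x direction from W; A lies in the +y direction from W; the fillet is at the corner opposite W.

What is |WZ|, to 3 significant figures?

34.5

The virtual corner opposite W is at (-27.2, 28.6). Since A1 is tangent to EZ there, NZ ⟂ EZ and A1 meets VA tangentially, so NV is at right angles to VA, with radius 7.4, so the center N sits 7.4 in from both sides at N = (-19.8, 21.2). That places the tangent points at Z = (-27.2, 21.2) on EZ and V = (-19.8, 28.6) on VA. Then |WZ| = |Z − W| = 34.5.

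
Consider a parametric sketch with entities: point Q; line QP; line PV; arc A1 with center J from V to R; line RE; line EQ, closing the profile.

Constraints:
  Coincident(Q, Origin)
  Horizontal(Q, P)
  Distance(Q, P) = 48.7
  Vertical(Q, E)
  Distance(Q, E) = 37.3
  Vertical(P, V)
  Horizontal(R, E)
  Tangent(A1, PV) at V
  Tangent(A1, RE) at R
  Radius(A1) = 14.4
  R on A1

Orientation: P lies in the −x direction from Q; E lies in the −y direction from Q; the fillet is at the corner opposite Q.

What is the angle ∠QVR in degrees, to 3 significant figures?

70.2°

Q is at the origin; Q and P share the same y with |QP| = 48.7 and P on the −x side, so P = (-48.7, 0.00). QE is vertical with |QE| = 37.3 and E on the −y side, so E = (0.00, -37.3). The virtual corner opposite Q is at (-48.7, -37.3). Tangency of A1 to PV means the radius JV is perpendicular to PV and tangency of A1 to RE means the radius JR is perpendicular to RE, with radius 14.4, so the center J sits 14.4 in from both sides at J = (-34.3, -22.9). That places the tangent points at V = (-48.7, -22.9) on PV and R = (-34.3, -37.3) on RE. Then cos ∠QVR = VQ·VR / (|VQ||VR|), giving 70.2°.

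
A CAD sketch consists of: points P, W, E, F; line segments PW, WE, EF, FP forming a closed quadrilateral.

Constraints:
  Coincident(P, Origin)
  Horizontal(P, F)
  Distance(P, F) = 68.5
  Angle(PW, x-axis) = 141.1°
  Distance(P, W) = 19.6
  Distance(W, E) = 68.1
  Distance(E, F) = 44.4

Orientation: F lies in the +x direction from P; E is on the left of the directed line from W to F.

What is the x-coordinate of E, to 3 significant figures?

47.4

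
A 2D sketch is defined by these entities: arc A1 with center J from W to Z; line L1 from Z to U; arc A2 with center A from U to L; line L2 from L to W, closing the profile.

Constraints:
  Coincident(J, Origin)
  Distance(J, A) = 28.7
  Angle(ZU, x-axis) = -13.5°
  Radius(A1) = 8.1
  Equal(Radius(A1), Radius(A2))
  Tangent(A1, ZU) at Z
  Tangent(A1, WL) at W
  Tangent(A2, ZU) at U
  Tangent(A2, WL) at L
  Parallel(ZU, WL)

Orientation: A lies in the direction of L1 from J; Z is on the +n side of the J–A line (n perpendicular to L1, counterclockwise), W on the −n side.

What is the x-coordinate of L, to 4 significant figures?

26.02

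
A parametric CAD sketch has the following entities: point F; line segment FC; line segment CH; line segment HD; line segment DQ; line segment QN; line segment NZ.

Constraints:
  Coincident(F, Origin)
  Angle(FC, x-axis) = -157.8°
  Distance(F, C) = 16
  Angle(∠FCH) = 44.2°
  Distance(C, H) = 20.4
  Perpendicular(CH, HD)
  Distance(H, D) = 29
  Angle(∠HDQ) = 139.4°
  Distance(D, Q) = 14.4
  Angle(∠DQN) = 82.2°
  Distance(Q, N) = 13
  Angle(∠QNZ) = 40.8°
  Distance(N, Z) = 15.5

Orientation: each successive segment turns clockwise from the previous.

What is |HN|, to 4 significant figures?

35.17

∠HDQ = 139.4° gives DQ at -64.20° from the x-axis; with |DQ| = 14.4, Q = (26.20, -11.93). ∠DQN = 82.2° gives QN at -162.0° from the x-axis; with |QN| = 13.0, N = (13.83, -15.94). Then |HN| = |N − H| = 35.17.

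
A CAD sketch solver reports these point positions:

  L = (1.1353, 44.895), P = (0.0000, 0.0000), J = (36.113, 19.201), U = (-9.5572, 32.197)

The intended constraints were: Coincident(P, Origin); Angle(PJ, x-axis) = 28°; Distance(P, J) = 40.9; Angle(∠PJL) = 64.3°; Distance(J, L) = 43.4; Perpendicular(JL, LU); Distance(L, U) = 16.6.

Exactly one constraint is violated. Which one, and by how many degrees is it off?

Perpendicular(JL, LU) — off by 3.80°.

P = (0.00, 0.00) ✓; PJ at 28.00° ✓; |PJ| = 40.90 ✓; ∠PJL = 64.30° ✓; |JL| = 43.40 ✓; ∠(JL, LU) = 86.20° ✗; |LU| = 16.60 ✓.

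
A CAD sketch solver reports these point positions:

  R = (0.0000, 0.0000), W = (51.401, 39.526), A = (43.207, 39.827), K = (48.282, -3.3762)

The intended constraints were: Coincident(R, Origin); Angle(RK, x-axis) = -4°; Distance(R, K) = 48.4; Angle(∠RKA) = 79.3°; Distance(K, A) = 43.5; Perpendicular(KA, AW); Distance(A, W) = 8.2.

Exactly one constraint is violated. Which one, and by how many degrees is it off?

Perpendicular(KA, AW) — off by 8.80°.

R = (0.00, 0.00) ✓; RK at -4.000° ✓; |RK| = 48.40 ✓; ∠RKA = 79.30° ✓; |KA| = 43.50 ✓; ∠(KA, AW) = 98.80° ✗; |AW| = 8.200 ✓.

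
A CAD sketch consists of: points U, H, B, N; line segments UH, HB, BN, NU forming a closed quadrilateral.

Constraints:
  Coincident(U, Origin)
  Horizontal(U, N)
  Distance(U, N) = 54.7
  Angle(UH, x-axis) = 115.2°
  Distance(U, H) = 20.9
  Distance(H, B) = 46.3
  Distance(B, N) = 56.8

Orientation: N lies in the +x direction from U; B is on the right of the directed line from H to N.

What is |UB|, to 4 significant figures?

25.87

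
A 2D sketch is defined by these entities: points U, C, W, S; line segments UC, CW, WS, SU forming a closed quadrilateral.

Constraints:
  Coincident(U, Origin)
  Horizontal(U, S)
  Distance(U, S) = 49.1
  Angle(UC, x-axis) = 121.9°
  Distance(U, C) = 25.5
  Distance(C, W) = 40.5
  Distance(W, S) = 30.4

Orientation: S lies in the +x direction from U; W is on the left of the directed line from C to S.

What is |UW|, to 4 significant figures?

34.15

U is at the origin; U and S share the same y with |US| = 49.1 and S in +x, so S = (49.1, 0). UC runs at 121.9° with |UC| = 25.5, so C = (-13.48, 21.65). W is determined by |CW| = 40.5 and |WS| = 30.4 together: it lies at the intersection of circle(C, 40.5) and circle(S, 30.4). With |CS| = 66.21, the foot of the radical line on CS is 38.51 from C and the perpendicular offset is √(40.5² − 38.51²) = 12.53. Taking the left-of-CS solution: W = (27.02, 20.89).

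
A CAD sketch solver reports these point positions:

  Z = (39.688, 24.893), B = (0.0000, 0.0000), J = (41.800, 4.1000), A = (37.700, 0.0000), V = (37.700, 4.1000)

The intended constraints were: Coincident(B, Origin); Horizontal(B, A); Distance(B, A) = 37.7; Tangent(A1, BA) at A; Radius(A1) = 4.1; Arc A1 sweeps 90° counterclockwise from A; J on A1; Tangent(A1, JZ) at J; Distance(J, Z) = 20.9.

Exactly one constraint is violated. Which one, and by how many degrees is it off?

Tangent(A1, JZ) at J — off by 5.80°.

B = (0.00, 0.00) ✓; B.y = 0.00, A.y = 0.00 ✓; |BA| = 37.70 ✓; ∠(VA, AB) = 90.00° ✓; |VA| = 4.100 ✓; bearing(V→J) − bearing(V→A) = 90.00° ✓; |VJ| = 4.100 ✓; ∠(VJ, JZ) = 84.20° ✗; |JZ| = 20.90 ✓.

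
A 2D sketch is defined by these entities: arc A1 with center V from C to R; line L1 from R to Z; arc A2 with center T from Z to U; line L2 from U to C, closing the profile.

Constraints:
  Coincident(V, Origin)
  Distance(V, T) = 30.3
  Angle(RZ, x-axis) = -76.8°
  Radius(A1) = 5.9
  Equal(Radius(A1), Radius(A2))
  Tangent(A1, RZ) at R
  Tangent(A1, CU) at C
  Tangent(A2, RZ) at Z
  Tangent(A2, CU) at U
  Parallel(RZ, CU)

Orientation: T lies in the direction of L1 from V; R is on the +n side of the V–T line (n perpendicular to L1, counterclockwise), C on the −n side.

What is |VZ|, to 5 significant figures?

30.869

The slot axis is L1's direction at -76.8°, so u = (cos -76.8°, sin -76.8°) = (0.22835, -0.97358) and n = (−sin -76.8°, cos -76.8°) = (0.97358, 0.22835). V is at the origin and T lies 30.3 along u from V, so T = 30.3·u = (6.9190, -29.499). Tangency of A1 to both parallel lines with radius 5.9 puts R and C at V ± 5.9·n: R = (5.7441, 1.3473), C = (-5.7441, -1.3473). Equal radii place Z and U the same way about T: Z = T + 5.9·n = (12.663, -28.152), U = T − 5.9·n = (1.1749, -30.847). Then |VZ| = |Z − V| = 30.869.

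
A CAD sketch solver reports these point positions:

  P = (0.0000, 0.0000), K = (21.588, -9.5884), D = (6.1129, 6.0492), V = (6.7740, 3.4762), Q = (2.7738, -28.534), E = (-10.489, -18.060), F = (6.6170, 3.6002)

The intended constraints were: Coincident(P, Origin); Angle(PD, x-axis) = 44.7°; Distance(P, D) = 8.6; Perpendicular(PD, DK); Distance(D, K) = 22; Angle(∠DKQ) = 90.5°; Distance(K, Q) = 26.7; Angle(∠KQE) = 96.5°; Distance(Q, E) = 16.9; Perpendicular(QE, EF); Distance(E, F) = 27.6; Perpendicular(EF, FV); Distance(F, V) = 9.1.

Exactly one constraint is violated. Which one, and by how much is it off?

Distance(F, V) = 9.1 — off by 8.90.

P = (0.00, 0.00) ✓; PD at 44.70° ✓; |PD| = 8.600 ✓; ∠(PD, DK) = 90.00° ✓; |DK| = 22.00 ✓; ∠DKQ = 90.50° ✓; |KQ| = 26.70 ✓; ∠KQE = 96.50° ✓; |QE| = 16.90 ✓; ∠(QE, EF) = 90.00° ✓; |EF| = 27.60 ✓; ∠(EF, FV) = 90.00° ✓; |FV| = 0.2001 ✗.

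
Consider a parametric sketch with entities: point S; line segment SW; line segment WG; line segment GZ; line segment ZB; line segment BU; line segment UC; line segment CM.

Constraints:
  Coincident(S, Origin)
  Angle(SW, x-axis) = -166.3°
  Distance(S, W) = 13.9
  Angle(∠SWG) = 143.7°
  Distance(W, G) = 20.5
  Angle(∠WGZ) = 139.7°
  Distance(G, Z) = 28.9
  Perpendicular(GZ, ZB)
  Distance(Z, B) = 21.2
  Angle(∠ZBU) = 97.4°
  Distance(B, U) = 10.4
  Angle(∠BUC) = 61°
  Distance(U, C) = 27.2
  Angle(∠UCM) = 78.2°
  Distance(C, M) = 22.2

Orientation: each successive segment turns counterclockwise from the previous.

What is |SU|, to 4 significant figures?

37.68

S is at the origin; SW runs at -166.3° with length 13.9, so W = (-13.50, -3.292). ∠SWG = 143.7° gives WG at -130.0° from the x-axis; with |WG| = 20.5, G = (-26.68, -19.00). ∠WGZ = 139.7° gives GZ at -89.70° from the x-axis; with |GZ| = 28.9, Z = (-26.53, -47.90). GZ ⟂ ZB, so ZB runs at 0.3000°; with |ZB| = 21.2, B = (-5.331, -47.78). ∠ZBU = 97.4° gives BU at 82.90° from the x-axis; with |BU| = 10.4, U = (-4.045, -37.46). Then |SU| = |U − S| = 37.68.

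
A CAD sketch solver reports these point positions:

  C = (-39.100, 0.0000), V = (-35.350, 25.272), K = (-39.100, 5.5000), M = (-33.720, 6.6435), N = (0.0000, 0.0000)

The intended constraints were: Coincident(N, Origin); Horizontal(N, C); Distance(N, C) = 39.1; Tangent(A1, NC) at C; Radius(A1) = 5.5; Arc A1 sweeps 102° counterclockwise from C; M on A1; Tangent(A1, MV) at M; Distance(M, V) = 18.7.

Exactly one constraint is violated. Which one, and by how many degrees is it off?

Tangent(A1, MV) at M — off by 7.00°.

N = (0.00, 0.00) ✓; N.y = 0.00, C.y = 0.00 ✓; |NC| = 39.10 ✓; ∠(KC, CN) = 90.00° ✓; |KC| = 5.500 ✓; bearing(K→M) − bearing(K→C) = 102.0° ✓; |KM| = 5.500 ✓; ∠(KM, MV) = 97.00° ✗; |MV| = 18.70 ✓.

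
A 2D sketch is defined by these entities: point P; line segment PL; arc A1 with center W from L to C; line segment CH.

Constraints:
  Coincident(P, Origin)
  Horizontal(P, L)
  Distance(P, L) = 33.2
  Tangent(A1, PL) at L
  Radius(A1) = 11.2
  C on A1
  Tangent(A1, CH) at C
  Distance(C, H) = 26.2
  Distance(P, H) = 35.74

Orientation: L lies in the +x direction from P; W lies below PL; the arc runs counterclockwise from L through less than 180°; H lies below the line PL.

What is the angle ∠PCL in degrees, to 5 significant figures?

125.00°

P is at the origin; P and L share the same y with |PL| = 33.2 and L on the +x side, so L = (33.200, 0.0000). The tangent condition forces WL to be normal to PL, so W = L + (0, -11.2) = (33.200, -11.200). Since WC ⟂ CH (tangency), |WH| = √(11.2² + 26.2²) = 28.494 regardless of where C sits on A1. So H lies on both circle(P, 35.74) and circle(W, 28.494); the below-PL intersection is H = (14.476, -32.677). C is the foot of the tangent from H: C = (22.544, -7.7507).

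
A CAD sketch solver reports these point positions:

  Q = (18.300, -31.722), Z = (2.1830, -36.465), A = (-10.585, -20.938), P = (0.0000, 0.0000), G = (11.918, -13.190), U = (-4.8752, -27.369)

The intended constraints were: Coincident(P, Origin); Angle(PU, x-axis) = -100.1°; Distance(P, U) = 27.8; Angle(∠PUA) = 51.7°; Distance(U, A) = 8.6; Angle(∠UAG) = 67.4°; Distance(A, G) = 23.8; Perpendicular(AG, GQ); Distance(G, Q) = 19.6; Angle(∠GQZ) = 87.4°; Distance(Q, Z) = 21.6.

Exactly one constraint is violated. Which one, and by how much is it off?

Distance(Q, Z) = 21.6 — off by 4.80.

P = (0.00, 0.00) ✓; PU at -100.1° ✓; |PU| = 27.80 ✓; ∠PUA = 51.70° ✓; |UA| = 8.600 ✓; ∠UAG = 67.40° ✓; |AG| = 23.80 ✓; ∠(AG, GQ) = 90.00° ✓; |GQ| = 19.60 ✓; ∠GQZ = 87.40° ✓; |QZ| = 16.80 ✗.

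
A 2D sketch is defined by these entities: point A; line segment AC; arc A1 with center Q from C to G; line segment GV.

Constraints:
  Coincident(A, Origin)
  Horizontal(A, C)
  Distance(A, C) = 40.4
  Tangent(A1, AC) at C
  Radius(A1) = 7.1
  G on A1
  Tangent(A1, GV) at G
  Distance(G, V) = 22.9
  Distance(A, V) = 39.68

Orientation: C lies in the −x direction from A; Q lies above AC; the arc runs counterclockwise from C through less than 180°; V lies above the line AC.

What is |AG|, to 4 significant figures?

33.93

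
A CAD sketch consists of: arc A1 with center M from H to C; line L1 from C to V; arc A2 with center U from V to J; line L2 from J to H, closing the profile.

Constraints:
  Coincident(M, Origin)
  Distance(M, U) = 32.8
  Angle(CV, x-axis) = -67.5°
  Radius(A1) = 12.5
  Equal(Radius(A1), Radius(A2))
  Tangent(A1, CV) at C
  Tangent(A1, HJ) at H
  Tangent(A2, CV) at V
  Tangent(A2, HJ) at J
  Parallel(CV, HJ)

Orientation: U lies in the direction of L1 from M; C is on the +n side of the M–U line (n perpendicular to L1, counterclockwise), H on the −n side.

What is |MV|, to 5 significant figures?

35.101

The slot axis is L1's direction at -67.5°, so u = (cos -67.5°, sin -67.5°) = (0.38268, -0.92388) and n = (−sin -67.5°, cos -67.5°) = (0.92388, 0.38268). M is at the origin and U lies 32.8 along u from M, so U = 32.8·u = (12.552, -30.303). Tangency of A1 to both parallel lines with radius 12.5 puts C and H at M ± 12.5·n: C = (11.548, 4.7835), H = (-11.548, -4.7835). Equal radii place V and J the same way about U: V = U + 12.5·n = (24.101, -25.520), J = U − 12.5·n = (1.0035, -35.087). Then |MV| = |V − M| = 35.101.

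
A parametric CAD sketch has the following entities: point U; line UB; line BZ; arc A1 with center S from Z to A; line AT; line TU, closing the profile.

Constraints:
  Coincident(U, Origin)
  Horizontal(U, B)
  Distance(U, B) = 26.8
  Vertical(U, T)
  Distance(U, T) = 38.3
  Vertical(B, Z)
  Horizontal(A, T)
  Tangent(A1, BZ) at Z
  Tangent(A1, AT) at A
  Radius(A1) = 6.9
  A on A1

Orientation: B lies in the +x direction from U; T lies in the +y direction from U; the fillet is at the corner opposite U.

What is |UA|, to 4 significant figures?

43.16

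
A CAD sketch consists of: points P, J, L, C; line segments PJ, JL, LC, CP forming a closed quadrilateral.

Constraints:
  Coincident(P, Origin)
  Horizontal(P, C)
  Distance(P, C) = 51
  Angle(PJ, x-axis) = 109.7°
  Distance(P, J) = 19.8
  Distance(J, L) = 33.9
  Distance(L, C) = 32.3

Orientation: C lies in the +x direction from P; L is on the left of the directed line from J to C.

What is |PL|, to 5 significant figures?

34.714

Checks: |JL| = 33.90 ✓; |LC| = 32.30 ✓.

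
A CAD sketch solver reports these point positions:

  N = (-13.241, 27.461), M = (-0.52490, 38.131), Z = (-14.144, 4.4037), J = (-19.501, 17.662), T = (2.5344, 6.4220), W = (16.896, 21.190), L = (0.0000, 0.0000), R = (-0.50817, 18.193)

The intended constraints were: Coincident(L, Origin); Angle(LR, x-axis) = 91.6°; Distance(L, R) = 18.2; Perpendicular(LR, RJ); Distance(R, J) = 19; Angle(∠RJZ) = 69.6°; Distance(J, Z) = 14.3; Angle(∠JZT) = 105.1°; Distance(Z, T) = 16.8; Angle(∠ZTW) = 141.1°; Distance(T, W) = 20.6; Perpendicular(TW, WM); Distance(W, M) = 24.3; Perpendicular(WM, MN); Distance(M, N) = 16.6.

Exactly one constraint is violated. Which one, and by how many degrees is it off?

Perpendicular(WM, MN) — off by 5.80°.

L = (0.00, 0.00) ✓; LR at 91.60° ✓; |LR| = 18.20 ✓; ∠(LR, RJ) = 90.00° ✓; |RJ| = 19.00 ✓; ∠RJZ = 69.60° ✓; |JZ| = 14.30 ✓; ∠JZT = 105.1° ✓; |ZT| = 16.80 ✓; ∠ZTW = 141.1° ✓; |TW| = 20.60 ✓; ∠(TW, WM) = 90.00° ✓; |WM| = 24.30 ✓; ∠(WM, MN) = 84.20° ✗; |MN| = 16.60 ✓.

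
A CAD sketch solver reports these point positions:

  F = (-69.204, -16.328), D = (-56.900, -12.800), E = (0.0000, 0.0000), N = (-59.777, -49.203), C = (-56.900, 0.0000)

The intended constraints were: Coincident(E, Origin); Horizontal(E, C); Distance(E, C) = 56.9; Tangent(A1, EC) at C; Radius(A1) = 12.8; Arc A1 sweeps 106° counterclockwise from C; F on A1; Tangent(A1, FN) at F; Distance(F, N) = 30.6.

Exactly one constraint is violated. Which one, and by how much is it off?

Distance(F, N) = 30.6 — off by 3.60.

E = (0.00, 0.00) ✓; E.y = 0.00, C.y = 0.00 ✓; |EC| = 56.90 ✓; ∠(DC, CE) = 90.00° ✓; |DC| = 12.80 ✓; bearing(D→F) − bearing(D→C) = 106.0° ✓; |DF| = 12.80 ✓; ∠(DF, FN) = 90.00° ✓; |FN| = 34.20 ✗.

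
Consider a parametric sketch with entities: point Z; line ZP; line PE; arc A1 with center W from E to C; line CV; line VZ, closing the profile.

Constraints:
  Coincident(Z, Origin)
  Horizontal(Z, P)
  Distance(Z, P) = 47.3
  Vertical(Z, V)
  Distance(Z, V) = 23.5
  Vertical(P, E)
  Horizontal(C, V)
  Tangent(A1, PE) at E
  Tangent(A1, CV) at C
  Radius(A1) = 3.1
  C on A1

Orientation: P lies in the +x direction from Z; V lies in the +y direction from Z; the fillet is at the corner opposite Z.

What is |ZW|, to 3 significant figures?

48.7

Z is at the origin; ZP is horizontal with |ZP| = 47.3 and P on the +x side, so P = (47.3, 0.00). Z and V share the same x with |ZV| = 23.5 and V on the +y side, so V = (0.00, 23.5). The virtual corner opposite Z is at (47.3, 23.5). Since A1 is tangent to PE there, WE ⟂ PE and tangency of A1 to CV means the radius WC is perpendicular to CV, with radius 3.1, so the center W sits 3.1 in from both sides at W = (44.2, 20.4). Then |ZW| = |W − Z| = 48.7.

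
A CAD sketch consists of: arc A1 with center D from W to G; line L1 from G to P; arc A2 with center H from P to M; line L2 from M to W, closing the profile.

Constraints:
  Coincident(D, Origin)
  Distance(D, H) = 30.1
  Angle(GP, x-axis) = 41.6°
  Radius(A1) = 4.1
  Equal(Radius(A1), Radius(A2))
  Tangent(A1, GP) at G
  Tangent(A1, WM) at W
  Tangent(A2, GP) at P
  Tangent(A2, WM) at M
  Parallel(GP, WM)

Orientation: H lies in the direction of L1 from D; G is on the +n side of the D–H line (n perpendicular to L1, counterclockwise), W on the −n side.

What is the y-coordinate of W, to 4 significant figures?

-3.066

The slot axis is L1's direction at 41.6°, so u = (cos 41.6°, sin 41.6°) = (0.7478, 0.6639) and n = (−sin 41.6°, cos 41.6°) = (-0.6639, 0.7478). D is at the origin and H lies 30.1 along u from D, so H = 30.1·u = (22.51, 19.98). Tangency of A1 to both parallel lines with radius 4.1 puts G and W at D ± 4.1·n: G = (-2.722, 3.066), W = (2.722, -3.066). So W.y = -3.066.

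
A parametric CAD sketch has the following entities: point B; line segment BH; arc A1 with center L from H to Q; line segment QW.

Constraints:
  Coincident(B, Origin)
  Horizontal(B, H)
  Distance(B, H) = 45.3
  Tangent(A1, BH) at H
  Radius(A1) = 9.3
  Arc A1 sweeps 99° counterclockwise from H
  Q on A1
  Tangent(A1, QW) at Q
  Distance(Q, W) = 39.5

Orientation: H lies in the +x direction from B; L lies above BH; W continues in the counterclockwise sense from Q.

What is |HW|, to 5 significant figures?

49.859

On A1, H sits at bearing -90° from L; a 99° counterclockwise sweep puts Q at bearing 9°, so Q = L + 9.3·(cos 9°, sin 9°) = (54.486, 10.755). The tangent condition forces LQ to be normal to QW, so QW runs along (−sin 9°, cos 9°); with |QW| = 39.5, W = (48.306, 49.769). Then |HW| = |W − H| = 49.859.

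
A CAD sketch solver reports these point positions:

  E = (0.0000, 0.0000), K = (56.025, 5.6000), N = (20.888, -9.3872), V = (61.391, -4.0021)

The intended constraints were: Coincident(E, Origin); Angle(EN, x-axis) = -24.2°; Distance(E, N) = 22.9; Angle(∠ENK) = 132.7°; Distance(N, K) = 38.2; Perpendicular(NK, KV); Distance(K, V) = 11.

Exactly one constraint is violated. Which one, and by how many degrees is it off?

Perpendicular(NK, KV) — off by 6.10°.

E = (0.00, 0.00) ✓; EN at -24.20° ✓; |EN| = 22.90 ✓; ∠ENK = 132.7° ✓; |NK| = 38.20 ✓; ∠(NK, KV) = 83.90° ✗; |KV| = 11.00 ✓.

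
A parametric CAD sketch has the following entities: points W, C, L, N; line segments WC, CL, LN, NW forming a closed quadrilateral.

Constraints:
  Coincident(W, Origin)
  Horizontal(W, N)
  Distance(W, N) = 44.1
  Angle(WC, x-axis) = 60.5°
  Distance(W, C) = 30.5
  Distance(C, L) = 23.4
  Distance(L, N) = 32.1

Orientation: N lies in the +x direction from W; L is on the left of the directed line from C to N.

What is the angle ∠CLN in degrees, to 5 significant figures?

88.948°

W is at the origin; W and N share the same y with |WN| = 44.1 and N in +x, so N = (44.1, 0). WC runs at 60.5° with |WC| = 30.5, so C = (15.019, 26.546). L is determined by |CL| = 23.4 and |LN| = 32.1 together: it lies at the intersection of circle(C, 23.4) and circle(N, 32.1). With |CN| = 39.375, the foot of the radical line on CN is 13.556 from C and the perpendicular offset is √(23.4² − 13.556²) = 19.073. Taking the left-of-CN solution: L = (37.890, 31.494).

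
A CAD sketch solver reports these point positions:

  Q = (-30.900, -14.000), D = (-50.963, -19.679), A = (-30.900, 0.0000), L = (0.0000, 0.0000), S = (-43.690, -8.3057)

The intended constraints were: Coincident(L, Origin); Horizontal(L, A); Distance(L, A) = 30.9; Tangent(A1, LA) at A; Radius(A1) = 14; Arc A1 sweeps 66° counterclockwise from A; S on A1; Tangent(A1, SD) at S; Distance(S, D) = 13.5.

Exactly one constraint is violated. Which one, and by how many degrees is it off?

Tangent(A1, SD) at S — off by 8.60°.

L = (0.00, 0.00) ✓; L.y = 0.00, A.y = 0.00 ✓; |LA| = 30.90 ✓; ∠(QA, AL) = 90.00° ✓; |QA| = 14.00 ✓; bearing(Q→S) − bearing(Q→A) = 66.00° ✓; |QS| = 14.00 ✓; ∠(QS, SD) = 98.60° ✗; |SD| = 13.50 ✓.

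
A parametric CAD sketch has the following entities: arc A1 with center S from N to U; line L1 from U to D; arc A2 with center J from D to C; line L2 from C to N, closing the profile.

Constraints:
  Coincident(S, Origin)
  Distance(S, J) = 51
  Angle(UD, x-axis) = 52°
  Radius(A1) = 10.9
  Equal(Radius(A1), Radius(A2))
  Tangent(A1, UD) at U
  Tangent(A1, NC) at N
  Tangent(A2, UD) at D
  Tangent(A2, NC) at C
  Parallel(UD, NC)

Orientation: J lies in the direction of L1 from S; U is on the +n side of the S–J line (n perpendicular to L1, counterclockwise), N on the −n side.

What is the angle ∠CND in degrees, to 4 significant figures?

23.14°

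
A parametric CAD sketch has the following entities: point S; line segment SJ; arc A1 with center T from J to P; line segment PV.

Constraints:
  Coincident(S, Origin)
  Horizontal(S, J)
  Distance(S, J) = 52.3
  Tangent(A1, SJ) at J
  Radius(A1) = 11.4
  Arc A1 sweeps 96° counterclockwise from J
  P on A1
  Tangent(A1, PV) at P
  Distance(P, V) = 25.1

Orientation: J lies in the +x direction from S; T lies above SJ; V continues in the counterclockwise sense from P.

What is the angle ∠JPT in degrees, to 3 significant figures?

42.0°

S is at the origin; S and J share the same y with |SJ| = 52.3 and J on the +x side, so J = (52.3, 0.00). The tangent condition forces TJ to be normal to SJ, so T = J + (0, 11.4) = (52.3, 11.4). On A1, J sits at bearing -90° from T; a 96° counterclockwise sweep puts P at bearing 6°, so P = T + 11.4·(cos 6°, sin 6°) = (63.6, 12.6). Then cos ∠JPT = PJ·PT / (|PJ||PT|), giving 42.0°.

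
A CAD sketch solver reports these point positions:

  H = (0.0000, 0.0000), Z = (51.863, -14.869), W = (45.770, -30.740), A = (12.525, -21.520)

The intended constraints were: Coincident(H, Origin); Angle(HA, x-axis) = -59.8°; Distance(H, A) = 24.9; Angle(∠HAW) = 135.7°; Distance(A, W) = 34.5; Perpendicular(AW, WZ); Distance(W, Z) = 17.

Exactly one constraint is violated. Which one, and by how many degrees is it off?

Perpendicular(AW, WZ) — off by 5.50°.

H = (0.00, 0.00) ✓; HA at -59.80° ✓; |HA| = 24.90 ✓; ∠HAW = 135.7° ✓; |AW| = 34.50 ✓; ∠(AW, WZ) = 84.50° ✗; |WZ| = 17.00 ✓.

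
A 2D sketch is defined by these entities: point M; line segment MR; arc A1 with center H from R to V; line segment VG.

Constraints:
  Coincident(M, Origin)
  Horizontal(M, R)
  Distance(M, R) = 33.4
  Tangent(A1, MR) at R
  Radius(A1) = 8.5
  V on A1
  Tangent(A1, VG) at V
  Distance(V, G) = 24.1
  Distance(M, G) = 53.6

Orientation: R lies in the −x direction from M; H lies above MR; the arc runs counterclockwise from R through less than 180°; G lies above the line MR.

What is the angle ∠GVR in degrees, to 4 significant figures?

114.5°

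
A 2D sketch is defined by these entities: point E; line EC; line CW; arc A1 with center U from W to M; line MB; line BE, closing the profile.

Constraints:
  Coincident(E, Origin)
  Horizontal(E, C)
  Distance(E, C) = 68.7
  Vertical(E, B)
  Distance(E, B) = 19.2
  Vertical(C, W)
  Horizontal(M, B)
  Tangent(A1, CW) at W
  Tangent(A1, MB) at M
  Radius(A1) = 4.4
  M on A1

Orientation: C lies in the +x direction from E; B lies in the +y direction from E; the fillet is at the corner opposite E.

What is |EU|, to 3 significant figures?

66.0

E is at the origin; E and C share the same y with |EC| = 68.7 and C on the +x side, so C = (68.7, 0.00). E and B share the same x with |EB| = 19.2 and B on the +y side, so B = (0.00, 19.2). The virtual corner opposite E is at (68.7, 19.2). The tangent condition forces UW to be normal to CW and the tangent condition forces UM to be normal to MB, with radius 4.4, so the center U sits 4.4 in from both sides at U = (64.3, 14.8). Then |EU| = |U − E| = 66.0.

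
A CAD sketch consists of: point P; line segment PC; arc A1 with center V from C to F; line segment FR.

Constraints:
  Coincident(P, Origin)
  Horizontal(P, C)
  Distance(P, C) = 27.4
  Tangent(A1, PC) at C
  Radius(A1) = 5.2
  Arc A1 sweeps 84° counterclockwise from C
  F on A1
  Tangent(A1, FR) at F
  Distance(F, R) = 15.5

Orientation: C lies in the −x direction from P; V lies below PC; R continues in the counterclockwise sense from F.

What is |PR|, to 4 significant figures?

39.65

On A1, C sits at bearing 90° from V; an 84° counterclockwise sweep puts F at bearing 174°, so F = V + 5.2·(cos 174°, sin 174°) = (-32.57, -4.656). The tangent condition forces VF to be normal to FR, so FR runs along (−sin 174°, cos 174°); with |FR| = 15.5, R = (-34.19, -20.07). Then |PR| = |R − P| = 39.65.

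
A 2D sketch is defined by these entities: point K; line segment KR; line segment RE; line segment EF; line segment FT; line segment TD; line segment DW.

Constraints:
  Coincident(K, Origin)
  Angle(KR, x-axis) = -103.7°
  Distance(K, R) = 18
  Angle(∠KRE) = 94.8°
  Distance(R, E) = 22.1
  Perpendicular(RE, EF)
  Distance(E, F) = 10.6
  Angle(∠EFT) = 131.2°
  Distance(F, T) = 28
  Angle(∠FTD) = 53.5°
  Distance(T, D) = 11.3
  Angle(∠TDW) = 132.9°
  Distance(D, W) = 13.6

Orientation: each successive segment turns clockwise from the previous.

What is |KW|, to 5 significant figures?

14.842

K is at the origin; KR runs at -103.7° with length 18.0, so R = (-4.2631, -17.488). ∠KRE = 94.8° gives RE at 171.10° from the x-axis; with |RE| = 22.1, E = (-26.097, -14.069). The perpendicularity gives EF at right angles to RE, so EF runs at 81.100°; with |EF| = 10.6, F = (-24.457, -3.5964). ∠EFT = 131.2° gives FT at 32.300° from the x-axis; with |FT| = 28.0, T = (-0.78974, 11.365). ∠FTD = 53.5° gives TD at -94.200° from the x-axis; with |TD| = 11.3, D = (-1.6173, 0.095802). ∠TDW = 132.9° gives DW at -141.30° from the x-axis; with |DW| = 13.6, W = (-12.231, -8.4075). Then |KW| = |W − K| = 14.842.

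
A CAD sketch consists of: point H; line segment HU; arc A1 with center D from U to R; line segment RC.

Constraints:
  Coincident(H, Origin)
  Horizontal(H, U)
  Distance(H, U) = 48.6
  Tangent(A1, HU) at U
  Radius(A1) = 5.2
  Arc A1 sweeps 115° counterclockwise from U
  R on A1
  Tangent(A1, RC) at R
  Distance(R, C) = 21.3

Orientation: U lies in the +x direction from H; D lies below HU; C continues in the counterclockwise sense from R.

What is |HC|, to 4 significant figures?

59.25

On A1, U sits at bearing 90° from D; a 115° counterclockwise sweep puts R at bearing 205°, so R = D + 5.2·(cos 205°, sin 205°) = (43.89, -7.398). A1 meets RC tangentially, so DR is at right angles to RC, so RC runs along (−sin 205°, cos 205°); with |RC| = 21.3, C = (52.89, -26.70). Then |HC| = |C − H| = 59.25.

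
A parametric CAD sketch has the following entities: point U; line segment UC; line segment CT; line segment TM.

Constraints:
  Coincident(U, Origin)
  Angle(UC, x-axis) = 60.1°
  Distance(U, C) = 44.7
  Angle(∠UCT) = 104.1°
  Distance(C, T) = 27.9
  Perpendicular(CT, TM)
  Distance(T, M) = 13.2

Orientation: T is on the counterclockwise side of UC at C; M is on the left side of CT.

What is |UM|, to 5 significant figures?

49.131

U is at the origin; UC runs at 60.1° with length 44.7, so C = 44.7·(cos 60.1°, sin 60.1°) = (22.282, 38.750). ∠UCT = 104.1°, so CT runs at 60.1° + (180° − 104.1°) = 136.00° from the x-axis; with |CT| = 27.9, T = C + 27.9·(cos 136.00°, sin 136.00°) = (2.2128, 58.131). The perpendicularity gives TM at right angles to CT; with |TM| = 13.2 on the left of CT, M = T + 13.2·(-0.69466, -0.71934) = (-6.9567, 48.636). Then |UM| = |M − U| = 49.131.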